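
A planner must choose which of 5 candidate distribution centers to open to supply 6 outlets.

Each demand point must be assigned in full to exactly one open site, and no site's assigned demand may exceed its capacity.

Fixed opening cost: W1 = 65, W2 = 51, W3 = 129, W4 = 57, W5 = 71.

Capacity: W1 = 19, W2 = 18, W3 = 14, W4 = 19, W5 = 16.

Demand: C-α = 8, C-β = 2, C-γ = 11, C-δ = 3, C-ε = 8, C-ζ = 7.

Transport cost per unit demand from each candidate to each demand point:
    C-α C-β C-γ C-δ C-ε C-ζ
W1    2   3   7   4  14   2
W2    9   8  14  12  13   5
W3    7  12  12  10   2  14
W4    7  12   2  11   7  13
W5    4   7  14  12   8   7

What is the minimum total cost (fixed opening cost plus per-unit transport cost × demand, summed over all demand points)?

309

Open {W1, W2, W4}; cheapest assignment that respects the capacities:
  W1 (cap 19, load 18): C-α, C-δ, C-ζ — cost 8×2 + 3×4 + 7×2 = 42
  W2 (cap 18, load 2): C-β — cost 2×8 = 16
  W4 (cap 19, load 19): C-γ, C-ε — cost 11×2 + 8×7 = 78
  Shipping 136, fixed 173 → total 309.
  Any other capacity-feasible assignment to {W1, W2, W4} ships for at least 136.
Compare {W1, W4, W5}: its best feasible assignment gives total 327.
Compare {W1, W3, W4}: its best feasible assignment gives total 355.
Every other set of open sites that can feasibly serve all demand totals ≥ 327 even under its best assignment. Minimum: 309.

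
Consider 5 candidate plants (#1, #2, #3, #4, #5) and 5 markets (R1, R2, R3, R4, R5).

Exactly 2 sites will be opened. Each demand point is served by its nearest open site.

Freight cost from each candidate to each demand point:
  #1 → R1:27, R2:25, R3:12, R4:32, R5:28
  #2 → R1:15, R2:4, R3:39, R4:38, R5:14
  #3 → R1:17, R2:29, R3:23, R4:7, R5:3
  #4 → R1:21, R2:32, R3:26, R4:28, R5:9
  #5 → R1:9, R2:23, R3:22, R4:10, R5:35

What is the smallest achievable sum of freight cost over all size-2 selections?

Open {#2, #3}.
  R1→#2 15, R2→#2 4, R3→#3 23, R4→#3 7, R5→#3 3  ⇒ total 52.
Compare {#2, #5}: total 59.
Compare {#1, #3}: total 64.
No size-2 selection does better; minimum is 52.

52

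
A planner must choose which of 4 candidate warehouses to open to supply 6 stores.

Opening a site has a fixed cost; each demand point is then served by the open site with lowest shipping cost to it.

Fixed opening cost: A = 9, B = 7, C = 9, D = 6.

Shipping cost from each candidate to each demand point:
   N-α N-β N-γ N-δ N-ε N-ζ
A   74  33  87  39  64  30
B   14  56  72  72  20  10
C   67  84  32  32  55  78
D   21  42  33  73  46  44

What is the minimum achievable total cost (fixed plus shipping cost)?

Open {A, B, C}: assign each demand point to its cheapest open site.
  N-α→B 14, N-β→A 33, N-γ→C 32, N-δ→C 32, N-ε→B 20, N-ζ→B 10
  shipping cost 141, fixed 25 → total 166.
Compare {A, B, D}: shipping cost 149 + fixed 22 = 171.
Compare {B, C, D}: shipping cost 150 + fixed 22 = 172.
Compare {A, B, C, D}: shipping cost 141 + fixed 31 = 172.
All other subsets cost ≥ 171. Minimum total cost: 166.

166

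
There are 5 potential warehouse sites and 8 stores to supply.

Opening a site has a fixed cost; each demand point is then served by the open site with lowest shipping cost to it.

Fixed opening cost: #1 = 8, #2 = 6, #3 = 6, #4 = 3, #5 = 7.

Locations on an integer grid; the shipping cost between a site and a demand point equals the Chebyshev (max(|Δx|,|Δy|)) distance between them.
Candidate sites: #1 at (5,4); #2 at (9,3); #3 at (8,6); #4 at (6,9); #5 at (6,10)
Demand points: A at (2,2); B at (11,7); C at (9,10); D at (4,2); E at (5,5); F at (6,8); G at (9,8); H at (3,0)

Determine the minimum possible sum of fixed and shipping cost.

Open {#1, #4}: assign each demand point to its cheapest open site.
  A→#1 3, B→#4 5, C→#4 3, D→#1 2, E→#1 1, F→#4 1, G→#4 3, H→#1 4
  shipping cost 22, fixed 11 → total 33.
Compare {#1, #3}: shipping cost 21 + fixed 14 = 35.
Compare {#3}: shipping cost 30 + fixed 6 = 36.
Compare {#1, #3, #4}: shipping cost 19 + fixed 17 = 36.
All other subsets cost ≥ 35. Minimum total cost: 33.

33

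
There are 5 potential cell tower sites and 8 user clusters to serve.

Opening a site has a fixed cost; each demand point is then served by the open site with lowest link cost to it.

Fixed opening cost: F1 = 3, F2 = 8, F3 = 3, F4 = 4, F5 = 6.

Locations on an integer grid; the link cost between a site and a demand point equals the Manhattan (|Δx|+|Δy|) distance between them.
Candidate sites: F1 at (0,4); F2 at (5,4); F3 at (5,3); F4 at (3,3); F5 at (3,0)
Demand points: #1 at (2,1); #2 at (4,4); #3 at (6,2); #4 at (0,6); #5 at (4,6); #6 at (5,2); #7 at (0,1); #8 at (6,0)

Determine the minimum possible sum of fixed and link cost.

Open {F1, F3}: assign each demand point to its cheapest open site.
  #1→F1 5, #2→F3 2, #3→F3 2, #4→F1 2, #5→F3 4, #6→F3 1, #7→F1 3, #8→F3 4
  link cost 23, fixed 6 → total 29.
Compare {F1, F3, F4}: link cost 21 + fixed 10 = 31.
Compare {F1, F3, F5}: link cost 19 + fixed 12 = 31.
Compare {F1, F4}: link cost 27 + fixed 7 = 34.
All other subsets cost ≥ 31. Minimum total cost: 29.

29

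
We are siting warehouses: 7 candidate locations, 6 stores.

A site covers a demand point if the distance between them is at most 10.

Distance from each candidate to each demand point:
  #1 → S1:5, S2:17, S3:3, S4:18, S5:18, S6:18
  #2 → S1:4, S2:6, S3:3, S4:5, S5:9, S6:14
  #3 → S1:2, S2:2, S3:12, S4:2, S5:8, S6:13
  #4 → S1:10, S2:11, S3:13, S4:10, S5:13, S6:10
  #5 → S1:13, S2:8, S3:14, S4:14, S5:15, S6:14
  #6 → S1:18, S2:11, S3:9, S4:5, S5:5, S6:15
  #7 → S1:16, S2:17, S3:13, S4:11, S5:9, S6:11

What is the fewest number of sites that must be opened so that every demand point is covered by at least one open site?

Coverage sets (demand points within 10 of each site):
  #1: {S1, S3}
  #2: {S1, S2, S3, S4, S5}
  #3: {S1, S2, S4, S5}
  #4: {S1, S4, S6}
  #5: {S2}
  #6: {S3, S4, S5}
  #7: {S5}
No single site covers all 6 demand points.
But {#2, #4} covers everything, so the minimum is 2.

2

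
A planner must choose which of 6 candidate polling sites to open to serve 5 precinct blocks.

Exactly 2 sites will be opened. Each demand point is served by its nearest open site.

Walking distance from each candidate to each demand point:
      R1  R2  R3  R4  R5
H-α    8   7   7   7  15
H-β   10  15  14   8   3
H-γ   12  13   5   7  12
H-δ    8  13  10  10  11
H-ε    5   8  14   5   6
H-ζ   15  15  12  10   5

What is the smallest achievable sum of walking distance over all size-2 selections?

29

Open {H-γ, H-ε}.
  R1→H-ε 5, R2→H-ε 8, R3→H-γ 5, R4→H-ε 5, R5→H-ε 6  ⇒ total 29.
Compare {H-α, H-ε}: total 30.
Compare {H-α, H-β}: total 32.
No size-2 selection does better; minimum is 29.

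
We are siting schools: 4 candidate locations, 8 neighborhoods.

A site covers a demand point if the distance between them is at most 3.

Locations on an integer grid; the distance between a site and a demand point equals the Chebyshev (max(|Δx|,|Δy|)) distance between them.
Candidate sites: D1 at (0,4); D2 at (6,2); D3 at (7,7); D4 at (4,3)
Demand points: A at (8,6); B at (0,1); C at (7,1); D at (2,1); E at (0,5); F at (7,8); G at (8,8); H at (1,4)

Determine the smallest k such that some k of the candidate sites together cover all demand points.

3

Coverage sets (demand points within 3 of each site):
  D1: {B, D, E, H}
  D2: {C}
  D3: {A, F, G}
  D4: {C, D, H}
No 2 sites suffice: every size-2 union leaves at least one demand point uncovered.
But {D1, D2, D3} covers everything, so the minimum is 3.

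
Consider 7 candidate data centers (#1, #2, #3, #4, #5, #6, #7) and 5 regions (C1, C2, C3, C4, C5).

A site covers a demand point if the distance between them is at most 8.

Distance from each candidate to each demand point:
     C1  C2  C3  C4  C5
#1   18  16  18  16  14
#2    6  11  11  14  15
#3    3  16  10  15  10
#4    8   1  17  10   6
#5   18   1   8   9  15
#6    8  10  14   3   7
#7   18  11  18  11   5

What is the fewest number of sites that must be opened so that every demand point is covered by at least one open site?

Coverage sets (demand points within 8 of each site):
  #1: {}
  #2: {C1}
  #3: {C1}
  #4: {C1, C2, C5}
  #5: {C2, C3}
  #6: {C1, C4, C5}
  #7: {C5}
No single site covers all 5 demand points.
But {#5, #6} covers everything, so the minimum is 2.

2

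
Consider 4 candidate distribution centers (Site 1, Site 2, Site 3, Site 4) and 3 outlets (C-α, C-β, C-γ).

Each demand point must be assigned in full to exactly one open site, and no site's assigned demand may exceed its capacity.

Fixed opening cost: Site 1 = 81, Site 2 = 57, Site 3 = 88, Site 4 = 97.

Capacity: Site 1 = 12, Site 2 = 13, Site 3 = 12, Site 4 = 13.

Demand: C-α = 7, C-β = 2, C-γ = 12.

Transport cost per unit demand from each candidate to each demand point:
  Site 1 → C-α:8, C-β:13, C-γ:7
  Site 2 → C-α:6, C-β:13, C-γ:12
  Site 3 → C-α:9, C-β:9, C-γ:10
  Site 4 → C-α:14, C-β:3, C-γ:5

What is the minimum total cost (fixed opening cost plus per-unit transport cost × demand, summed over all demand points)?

Open {Site 2, Site 4}; cheapest assignment that respects the capacities:
  Site 2 (cap 13, load 9): C-α, C-β — cost 7×6 + 2×13 = 68
  Site 4 (cap 13, load 12): C-γ — cost 12×5 = 60
  Shipping 128, fixed 154 → total 282.
  Any other capacity-feasible assignment to {Site 2, Site 4} ships for at least 128.
Compare {Site 1, Site 2}: its best feasible assignment gives total 290.
Compare {Site 1, Site 4}: its best feasible assignment gives total 320.
Every other set of open sites that can feasibly serve all demand totals ≥ 290 even under its best assignment. Minimum: 282.

282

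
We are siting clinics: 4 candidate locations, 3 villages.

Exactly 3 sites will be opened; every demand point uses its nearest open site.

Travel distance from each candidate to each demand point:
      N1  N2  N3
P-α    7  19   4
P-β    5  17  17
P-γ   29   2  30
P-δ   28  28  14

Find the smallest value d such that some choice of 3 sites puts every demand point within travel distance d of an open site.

5

Open {P-α, P-β, P-γ}.
  Farthest demand point is N1 at travel distance 5 (to P-β); all others are ≤ 5.
With {P-α, P-γ, P-δ} the worst case is 7.
With {P-β, P-γ, P-δ} the worst case is 14.
No size-3 selection achieves below 5.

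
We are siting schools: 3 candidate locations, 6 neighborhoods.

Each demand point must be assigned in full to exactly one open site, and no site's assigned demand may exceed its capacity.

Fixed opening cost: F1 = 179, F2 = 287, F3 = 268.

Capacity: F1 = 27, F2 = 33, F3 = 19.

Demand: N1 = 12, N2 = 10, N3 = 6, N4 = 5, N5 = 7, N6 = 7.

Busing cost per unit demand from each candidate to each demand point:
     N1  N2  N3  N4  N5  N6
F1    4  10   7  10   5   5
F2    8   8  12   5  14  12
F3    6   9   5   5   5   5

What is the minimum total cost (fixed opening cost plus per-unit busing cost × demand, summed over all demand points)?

761

Open {F1, F2}; cheapest assignment that respects the capacities:
  F1 (cap 27, load 26): N1, N5, N6 — cost 12×4 + 7×5 + 7×5 = 118
  F2 (cap 33, load 21): N2, N3, N4 — cost 10×8 + 6×12 + 5×5 = 177
  Shipping 295, fixed 466 → total 761.
  Any other capacity-feasible assignment to {F1, F2} ships for at least 295.
Compare {F2, F3}: its best feasible assignment gives total 898.
Compare {F1, F2, F3}: its best feasible assignment gives total 987.
Every other set of open sites that can feasibly serve all demand totals ≥ 898 even under its best assignment. Minimum: 761.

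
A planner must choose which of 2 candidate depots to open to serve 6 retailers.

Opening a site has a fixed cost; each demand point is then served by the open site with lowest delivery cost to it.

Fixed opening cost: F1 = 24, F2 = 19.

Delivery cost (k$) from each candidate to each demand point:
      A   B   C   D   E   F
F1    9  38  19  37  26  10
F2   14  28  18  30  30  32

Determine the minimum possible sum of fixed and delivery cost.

Open {F1}: assign each demand point to its cheapest open site.
  A→F1 9, B→F1 38, C→F1 19, D→F1 37, E→F1 26, F→F1 10
  delivery cost 139, fixed 24 → total 163.
Compare {F1, F2}: delivery cost 121 + fixed 43 = 164.
Compare {F2}: delivery cost 152 + fixed 19 = 171.

163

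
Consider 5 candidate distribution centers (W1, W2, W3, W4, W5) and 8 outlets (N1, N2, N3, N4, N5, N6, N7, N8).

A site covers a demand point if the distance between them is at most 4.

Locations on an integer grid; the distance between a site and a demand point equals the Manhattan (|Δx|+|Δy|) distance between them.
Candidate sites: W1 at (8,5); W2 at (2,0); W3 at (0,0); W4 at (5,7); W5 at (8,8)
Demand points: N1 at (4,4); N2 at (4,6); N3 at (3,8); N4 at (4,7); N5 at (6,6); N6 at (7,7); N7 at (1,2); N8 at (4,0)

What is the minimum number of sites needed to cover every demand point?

2

Coverage sets (demand points within 4 of each site):
  W1: {N5, N6}
  W2: {N7, N8}
  W3: {N7, N8}
  W4: {N1, N2, N3, N4, N5, N6}
  W5: {N5, N6}
No single site covers all 8 demand points.
But {W2, W4} covers everything, so the minimum is 2.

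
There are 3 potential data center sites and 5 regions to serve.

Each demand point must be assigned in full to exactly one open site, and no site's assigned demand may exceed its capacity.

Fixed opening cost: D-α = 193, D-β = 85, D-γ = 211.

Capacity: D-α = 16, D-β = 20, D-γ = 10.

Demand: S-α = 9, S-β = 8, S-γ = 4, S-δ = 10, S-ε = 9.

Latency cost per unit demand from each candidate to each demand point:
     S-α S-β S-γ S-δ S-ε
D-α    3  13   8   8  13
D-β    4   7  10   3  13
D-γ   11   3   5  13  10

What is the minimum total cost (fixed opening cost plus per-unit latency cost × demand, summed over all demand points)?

719

Open {D-α, D-β, D-γ}; cheapest assignment that respects the capacities:
  D-α (cap 16, load 13): S-α, S-γ — cost 9×3 + 4×8 = 59
  D-β (cap 20, load 19): S-δ, S-ε — cost 10×3 + 9×13 = 147
  D-γ (cap 10, load 8): S-β — cost 8×3 = 24
  Shipping 230, fixed 489 → total 719.
  Any other capacity-feasible assignment to {D-α, D-β, D-γ} ships for at least 230.
Total demand is 40 and no other set of sites has combined capacity ≥ 40, so {D-α, D-β, D-γ} is the only feasible choice of open sites. Minimum: 719.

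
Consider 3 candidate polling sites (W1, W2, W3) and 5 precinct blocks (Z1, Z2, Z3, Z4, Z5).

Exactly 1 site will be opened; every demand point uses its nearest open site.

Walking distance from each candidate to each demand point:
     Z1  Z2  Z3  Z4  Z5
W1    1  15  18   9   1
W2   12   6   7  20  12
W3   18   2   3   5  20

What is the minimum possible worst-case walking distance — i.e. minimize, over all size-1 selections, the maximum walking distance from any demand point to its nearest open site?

18

Open {W1}.
  Farthest demand point is Z3 at walking distance 18 (to W1); all others are ≤ 18.
With {W2} the worst case is 20.
With {W3} the worst case is 20.
No size-1 selection achieves below 18.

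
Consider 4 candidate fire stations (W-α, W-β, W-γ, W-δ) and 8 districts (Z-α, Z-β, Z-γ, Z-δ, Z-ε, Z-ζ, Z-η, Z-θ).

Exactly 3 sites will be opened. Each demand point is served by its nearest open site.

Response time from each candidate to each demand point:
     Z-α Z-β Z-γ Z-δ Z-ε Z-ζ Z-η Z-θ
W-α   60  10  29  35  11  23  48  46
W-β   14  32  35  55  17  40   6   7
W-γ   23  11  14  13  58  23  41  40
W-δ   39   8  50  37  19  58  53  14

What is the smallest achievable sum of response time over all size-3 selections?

98

Open {W-α, W-β, W-γ}.
  Z-α→W-β 14, Z-β→W-α 10, Z-γ→W-γ 14, Z-δ→W-γ 13, Z-ε→W-α 11, Z-ζ→W-α 23, Z-η→W-β 6, Z-θ→W-β 7  ⇒ total 98.
Compare {W-β, W-γ, W-δ}: total 102.
Compare {W-α, W-β, W-δ}: total 133.
No size-3 selection does better; minimum is 98.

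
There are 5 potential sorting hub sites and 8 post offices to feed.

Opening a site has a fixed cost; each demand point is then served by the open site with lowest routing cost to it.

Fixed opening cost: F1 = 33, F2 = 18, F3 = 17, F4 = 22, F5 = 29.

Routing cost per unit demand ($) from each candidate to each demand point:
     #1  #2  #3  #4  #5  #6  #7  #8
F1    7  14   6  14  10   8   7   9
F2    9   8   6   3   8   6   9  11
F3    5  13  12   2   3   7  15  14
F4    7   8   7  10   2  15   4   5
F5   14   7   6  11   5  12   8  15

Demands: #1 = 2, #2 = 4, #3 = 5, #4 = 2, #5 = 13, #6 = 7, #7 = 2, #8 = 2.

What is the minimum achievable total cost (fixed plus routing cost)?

Open {F2, F4}: assign each demand point to its cheapest open site.
  #1→F4 2×7=14, #2→F2 4×8=32, #3→F2 5×6=30, #4→F2 2×3=6, #5→F4 13×2=26, #6→F2 7×6=42, #7→F4 2×4=8, #8→F4 2×5=10
  routing cost 168, fixed 40 → total 208.
Compare {F3, F4}: routing cost 174 + fixed 39 = 213.
Compare {F2, F3, F4}: routing cost 162 + fixed 57 = 219.
Compare {F2, F3}: routing cost 197 + fixed 35 = 232.
All other subsets cost ≥ 213. Minimum total cost: 208.

208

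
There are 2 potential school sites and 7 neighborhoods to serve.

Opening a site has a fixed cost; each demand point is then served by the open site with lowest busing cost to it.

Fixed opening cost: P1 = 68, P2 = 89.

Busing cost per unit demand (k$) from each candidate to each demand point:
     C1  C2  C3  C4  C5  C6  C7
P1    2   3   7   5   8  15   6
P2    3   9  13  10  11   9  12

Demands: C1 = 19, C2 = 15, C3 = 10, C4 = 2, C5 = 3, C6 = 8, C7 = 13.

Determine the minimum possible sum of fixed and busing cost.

453

Open {P1}: assign each demand point to its cheapest open site.
  C1→P1 19×2=38, C2→P1 15×3=45, C3→P1 10×7=70, C4→P1 2×5=10, C5→P1 3×8=24, C6→P1 8×15=120, C7→P1 13×6=78
  busing cost 385, fixed 68 → total 453.
Compare {P1, P2}: busing cost 337 + fixed 157 = 494.
Compare {P2}: busing cost 603 + fixed 89 = 692.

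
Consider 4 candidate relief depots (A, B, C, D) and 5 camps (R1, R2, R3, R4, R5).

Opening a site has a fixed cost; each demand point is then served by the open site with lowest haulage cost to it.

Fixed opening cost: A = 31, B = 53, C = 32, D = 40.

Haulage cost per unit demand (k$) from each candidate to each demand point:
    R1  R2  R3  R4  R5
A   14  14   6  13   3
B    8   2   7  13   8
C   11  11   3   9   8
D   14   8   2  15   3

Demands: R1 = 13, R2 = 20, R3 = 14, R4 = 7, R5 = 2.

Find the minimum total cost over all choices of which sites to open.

Open {B, C}: assign each demand point to its cheapest open site.
  R1→B 13×8=104, R2→B 20×2=40, R3→C 14×3=42, R4→C 7×9=63, R5→B 2×8=16
  haulage cost 265, fixed 85 → total 350.
Compare {B, D}: haulage cost 269 + fixed 93 = 362.
Compare {B, C, D}: haulage cost 241 + fixed 125 = 366.
Compare {A, B, C}: haulage cost 255 + fixed 116 = 371.
All other subsets cost ≥ 362. Minimum total cost: 350.

350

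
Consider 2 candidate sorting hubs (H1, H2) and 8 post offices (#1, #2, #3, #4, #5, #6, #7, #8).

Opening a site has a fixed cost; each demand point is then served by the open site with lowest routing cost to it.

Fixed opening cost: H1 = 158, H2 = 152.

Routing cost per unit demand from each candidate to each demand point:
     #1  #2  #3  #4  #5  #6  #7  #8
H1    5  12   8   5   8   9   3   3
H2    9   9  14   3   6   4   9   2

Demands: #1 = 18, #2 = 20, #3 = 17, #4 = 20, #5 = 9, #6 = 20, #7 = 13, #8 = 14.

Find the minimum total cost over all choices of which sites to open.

977

Open {H1, H2}: assign each demand point to its cheapest open site.
  #1→H1 18×5=90, #2→H2 20×9=180, #3→H1 17×8=136, #4→H2 20×3=60, #5→H2 9×6=54, #6→H2 20×4=80, #7→H1 13×3=39, #8→H2 14×2=28
  routing cost 667, fixed 310 → total 977.
Compare {H1}: routing cost 899 + fixed 158 = 1057.
Compare {H2}: routing cost 919 + fixed 152 = 1071.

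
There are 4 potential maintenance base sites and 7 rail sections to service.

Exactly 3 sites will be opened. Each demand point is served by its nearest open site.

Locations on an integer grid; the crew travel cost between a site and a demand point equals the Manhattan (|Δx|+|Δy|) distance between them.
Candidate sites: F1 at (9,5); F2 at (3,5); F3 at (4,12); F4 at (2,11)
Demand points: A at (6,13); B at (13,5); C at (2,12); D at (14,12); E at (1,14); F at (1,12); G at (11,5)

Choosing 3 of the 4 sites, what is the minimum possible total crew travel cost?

26

Open {F1, F3, F4}.
  A→F3 3, B→F1 4, C→F4 1, D→F3 10, E→F4 4, F→F4 2, G→F1 2  ⇒ total 26.
Compare {F1, F2, F3}: total 29.
Compare {F1, F2, F4}: total 31.
No size-3 selection does better; minimum is 26.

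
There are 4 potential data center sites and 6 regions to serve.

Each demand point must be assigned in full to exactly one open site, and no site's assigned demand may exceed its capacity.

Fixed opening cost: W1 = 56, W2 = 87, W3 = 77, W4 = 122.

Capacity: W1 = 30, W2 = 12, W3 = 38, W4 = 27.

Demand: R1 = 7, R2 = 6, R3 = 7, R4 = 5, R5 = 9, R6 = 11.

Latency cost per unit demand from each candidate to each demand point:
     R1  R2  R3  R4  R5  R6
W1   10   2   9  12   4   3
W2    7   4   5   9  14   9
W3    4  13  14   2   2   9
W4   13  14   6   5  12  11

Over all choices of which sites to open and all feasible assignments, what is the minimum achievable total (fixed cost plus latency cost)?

Open {W1, W3}; cheapest assignment that respects the capacities:
  W1 (cap 30, load 24): R2, R3, R6 — cost 6×2 + 7×9 + 11×3 = 108
  W3 (cap 38, load 21): R1, R4, R5 — cost 7×4 + 5×2 + 9×2 = 56
  Shipping 164, fixed 133 → total 297.
  Any other capacity-feasible assignment to {W1, W3} ships for at least 164.
Compare {W1, W2, W3}: its best feasible assignment gives total 356.
Compare {W1, W3, W4}: its best feasible assignment gives total 398.
Every other set of open sites that can feasibly serve all demand totals ≥ 356 even under its best assignment. Minimum: 297.

297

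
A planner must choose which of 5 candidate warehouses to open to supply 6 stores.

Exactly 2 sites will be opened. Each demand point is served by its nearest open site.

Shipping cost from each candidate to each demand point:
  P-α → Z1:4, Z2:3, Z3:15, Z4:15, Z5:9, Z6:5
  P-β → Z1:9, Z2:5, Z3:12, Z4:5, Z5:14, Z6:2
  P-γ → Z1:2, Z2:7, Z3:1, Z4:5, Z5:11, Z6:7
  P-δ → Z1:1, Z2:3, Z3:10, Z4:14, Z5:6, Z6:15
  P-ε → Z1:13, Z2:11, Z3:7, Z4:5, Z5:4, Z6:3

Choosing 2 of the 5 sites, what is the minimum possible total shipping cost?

22

Open {P-γ, P-ε}.
  Z1→P-γ 2, Z2→P-γ 7, Z3→P-γ 1, Z4→P-γ 5, Z5→P-ε 4, Z6→P-ε 3  ⇒ total 22.
Compare {P-γ, P-δ}: total 23.
Compare {P-δ, P-ε}: total 23.
No size-2 selection does better; minimum is 22.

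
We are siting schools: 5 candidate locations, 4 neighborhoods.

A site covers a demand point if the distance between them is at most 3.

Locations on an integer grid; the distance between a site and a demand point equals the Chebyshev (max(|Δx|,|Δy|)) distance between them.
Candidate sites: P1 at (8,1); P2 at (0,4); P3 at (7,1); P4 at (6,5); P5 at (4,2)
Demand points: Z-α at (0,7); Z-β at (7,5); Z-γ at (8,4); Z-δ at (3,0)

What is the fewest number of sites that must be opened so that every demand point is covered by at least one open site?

Coverage sets (demand points within 3 of each site):
  P1: {Z-γ}
  P2: {Z-α}
  P3: {Z-γ}
  P4: {Z-β, Z-γ}
  P5: {Z-β, Z-δ}
No 2 sites suffice: every size-2 union leaves at least one demand point uncovered.
But {P1, P2, P5} covers everything, so the minimum is 3.

3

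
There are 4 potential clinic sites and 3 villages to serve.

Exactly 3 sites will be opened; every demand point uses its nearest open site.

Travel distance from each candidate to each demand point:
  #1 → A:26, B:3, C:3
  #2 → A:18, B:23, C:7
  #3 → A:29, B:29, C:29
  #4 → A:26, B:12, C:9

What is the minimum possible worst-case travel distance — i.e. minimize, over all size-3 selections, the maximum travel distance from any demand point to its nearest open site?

18

Open {#1, #2, #3}.
  Farthest demand point is A at travel distance 18 (to #2); all others are ≤ 18.
With {#1, #2, #4} the worst case is 18.
With {#2, #3, #4} the worst case is 18.
No size-3 selection achieves below 18.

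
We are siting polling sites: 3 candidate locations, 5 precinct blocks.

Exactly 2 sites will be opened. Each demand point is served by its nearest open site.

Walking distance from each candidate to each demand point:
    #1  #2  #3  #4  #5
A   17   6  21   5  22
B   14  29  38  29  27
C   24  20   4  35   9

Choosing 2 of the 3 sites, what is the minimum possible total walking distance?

41

Open {A, C}.
  #1→A 17, #2→A 6, #3→C 4, #4→A 5, #5→C 9  ⇒ total 41.
Compare {A, B}: total 68.
Compare {B, C}: total 76.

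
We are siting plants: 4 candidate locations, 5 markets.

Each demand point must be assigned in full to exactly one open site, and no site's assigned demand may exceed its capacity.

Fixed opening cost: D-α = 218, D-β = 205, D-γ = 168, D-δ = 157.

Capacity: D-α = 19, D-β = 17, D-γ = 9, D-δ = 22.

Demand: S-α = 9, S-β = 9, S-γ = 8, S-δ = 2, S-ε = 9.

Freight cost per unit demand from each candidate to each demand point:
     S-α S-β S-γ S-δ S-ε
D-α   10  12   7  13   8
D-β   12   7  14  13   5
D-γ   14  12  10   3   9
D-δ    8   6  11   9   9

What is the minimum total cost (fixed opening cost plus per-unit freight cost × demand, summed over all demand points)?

647

Open {D-α, D-δ}; cheapest assignment that respects the capacities:
  D-α (cap 19, load 17): S-γ, S-ε — cost 8×7 + 9×8 = 128
  D-δ (cap 22, load 20): S-α, S-β, S-δ — cost 9×8 + 9×6 + 2×9 = 144
  Shipping 272, fixed 375 → total 647.
  Any other capacity-feasible assignment to {D-α, D-δ} ships for at least 272.
Compare {D-β, D-δ}: its best feasible assignment gives total 663.
Compare {D-β, D-γ, D-δ}: its best feasible assignment gives total 799.
Every other set of open sites that can feasibly serve all demand totals ≥ 663 even under its best assignment. Minimum: 647.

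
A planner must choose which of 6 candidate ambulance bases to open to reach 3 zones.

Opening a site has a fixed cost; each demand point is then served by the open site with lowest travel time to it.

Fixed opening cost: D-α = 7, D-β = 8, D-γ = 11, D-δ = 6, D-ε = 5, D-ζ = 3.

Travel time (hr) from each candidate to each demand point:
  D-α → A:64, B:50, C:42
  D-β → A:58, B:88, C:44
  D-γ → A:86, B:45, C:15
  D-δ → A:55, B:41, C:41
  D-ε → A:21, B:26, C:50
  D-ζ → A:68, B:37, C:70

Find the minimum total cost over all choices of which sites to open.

Open {D-γ, D-ε}: assign each demand point to its cheapest open site.
  A→D-ε 21, B→D-ε 26, C→D-γ 15
  travel time 62, fixed 16 → total 78.
Compare {D-γ, D-ε, D-ζ}: travel time 62 + fixed 19 = 81.
Compare {D-γ, D-δ, D-ε}: travel time 62 + fixed 22 = 84.
Compare {D-α, D-γ, D-ε}: travel time 62 + fixed 23 = 85.
All other subsets cost ≥ 81. Minimum total cost: 78.

78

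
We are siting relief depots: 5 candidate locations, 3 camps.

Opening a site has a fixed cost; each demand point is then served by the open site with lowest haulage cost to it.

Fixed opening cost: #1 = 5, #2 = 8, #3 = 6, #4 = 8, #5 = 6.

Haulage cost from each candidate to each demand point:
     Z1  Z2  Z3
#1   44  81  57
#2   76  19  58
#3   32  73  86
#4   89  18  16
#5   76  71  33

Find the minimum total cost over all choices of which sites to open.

Open {#3, #4}: assign each demand point to its cheapest open site.
  Z1→#3 32, Z2→#4 18, Z3→#4 16
  haulage cost 66, fixed 14 → total 80.
Compare {#1, #3, #4}: haulage cost 66 + fixed 19 = 85.
Compare {#3, #4, #5}: haulage cost 66 + fixed 20 = 86.
Compare {#2, #3, #4}: haulage cost 66 + fixed 22 = 88.
All other subsets cost ≥ 85. Minimum total cost: 80.

80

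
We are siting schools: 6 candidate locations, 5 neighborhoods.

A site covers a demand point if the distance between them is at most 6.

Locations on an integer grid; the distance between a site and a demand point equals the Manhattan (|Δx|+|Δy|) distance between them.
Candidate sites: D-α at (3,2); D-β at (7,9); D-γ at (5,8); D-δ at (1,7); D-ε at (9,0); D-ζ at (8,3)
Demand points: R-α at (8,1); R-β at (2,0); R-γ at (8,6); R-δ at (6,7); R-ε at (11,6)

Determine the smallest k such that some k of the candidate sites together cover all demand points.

2

Coverage sets (demand points within 6 of each site):
  D-α: {R-α, R-β}
  D-β: {R-γ, R-δ}
  D-γ: {R-γ, R-δ}
  D-δ: {R-δ}
  D-ε: {R-α}
  D-ζ: {R-α, R-γ, R-δ, R-ε}
No single site covers all 5 demand points.
But {D-α, D-ζ} covers everything, so the minimum is 2.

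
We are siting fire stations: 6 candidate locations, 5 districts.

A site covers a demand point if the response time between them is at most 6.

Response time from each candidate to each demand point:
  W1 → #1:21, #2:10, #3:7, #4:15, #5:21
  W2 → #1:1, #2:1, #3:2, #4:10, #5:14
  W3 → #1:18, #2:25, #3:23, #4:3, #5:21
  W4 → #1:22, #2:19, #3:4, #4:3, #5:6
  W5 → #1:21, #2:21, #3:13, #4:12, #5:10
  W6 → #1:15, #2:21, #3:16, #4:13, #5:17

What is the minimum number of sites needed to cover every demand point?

2

Coverage sets (demand points within 6 of each site):
  W1: {}
  W2: {#1, #2, #3}
  W3: {#4}
  W4: {#3, #4, #5}
  W5: {}
  W6: {}
No single site covers all 5 demand points.
But {W2, W4} covers everything, so the minimum is 2.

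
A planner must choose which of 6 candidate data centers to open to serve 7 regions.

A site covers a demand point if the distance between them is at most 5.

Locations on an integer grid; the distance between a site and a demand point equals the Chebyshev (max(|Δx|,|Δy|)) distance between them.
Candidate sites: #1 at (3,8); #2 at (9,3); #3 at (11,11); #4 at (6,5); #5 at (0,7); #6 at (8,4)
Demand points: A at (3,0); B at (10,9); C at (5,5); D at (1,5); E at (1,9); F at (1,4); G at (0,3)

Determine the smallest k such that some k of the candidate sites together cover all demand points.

Coverage sets (demand points within 5 of each site):
  #1: {C, D, E, F, G}
  #2: {C}
  #3: {B}
  #4: {A, B, C, D, E, F}
  #5: {C, D, E, F, G}
  #6: {A, B, C}
No single site covers all 7 demand points.
But {#1, #4} covers everything, so the minimum is 2.

2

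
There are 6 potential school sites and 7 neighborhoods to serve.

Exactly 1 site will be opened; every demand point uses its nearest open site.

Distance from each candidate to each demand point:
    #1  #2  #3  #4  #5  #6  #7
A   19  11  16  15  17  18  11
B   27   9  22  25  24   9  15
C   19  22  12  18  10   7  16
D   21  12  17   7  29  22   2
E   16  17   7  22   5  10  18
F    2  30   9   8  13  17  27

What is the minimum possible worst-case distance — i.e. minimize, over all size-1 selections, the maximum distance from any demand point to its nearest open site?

19

Open {A}.
  Farthest demand point is #1 at distance 19 (to A); all others are ≤ 19.
With {C} the worst case is 22.
With {E} the worst case is 22.
No size-1 selection achieves below 19.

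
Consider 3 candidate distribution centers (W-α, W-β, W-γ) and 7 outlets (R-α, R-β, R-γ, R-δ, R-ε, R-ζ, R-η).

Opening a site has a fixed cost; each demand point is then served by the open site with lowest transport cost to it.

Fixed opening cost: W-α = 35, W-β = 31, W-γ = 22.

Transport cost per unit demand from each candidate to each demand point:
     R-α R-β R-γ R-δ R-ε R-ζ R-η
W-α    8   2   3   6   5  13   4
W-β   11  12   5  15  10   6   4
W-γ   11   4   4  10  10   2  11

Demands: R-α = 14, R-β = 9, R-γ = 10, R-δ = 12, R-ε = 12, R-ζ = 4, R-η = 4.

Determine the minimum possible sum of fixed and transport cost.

Open {W-α, W-γ}: assign each demand point to its cheapest open site.
  R-α→W-α 14×8=112, R-β→W-α 9×2=18, R-γ→W-α 10×3=30, R-δ→W-α 12×6=72, R-ε→W-α 12×5=60, R-ζ→W-γ 4×2=8, R-η→W-α 4×4=16
  transport cost 316, fixed 57 → total 373.
Compare {W-α}: transport cost 360 + fixed 35 = 395.
Compare {W-α, W-β}: transport cost 332 + fixed 66 = 398.
Compare {W-α, W-β, W-γ}: transport cost 316 + fixed 88 = 404.
All other subsets cost ≥ 395. Minimum total cost: 373.

373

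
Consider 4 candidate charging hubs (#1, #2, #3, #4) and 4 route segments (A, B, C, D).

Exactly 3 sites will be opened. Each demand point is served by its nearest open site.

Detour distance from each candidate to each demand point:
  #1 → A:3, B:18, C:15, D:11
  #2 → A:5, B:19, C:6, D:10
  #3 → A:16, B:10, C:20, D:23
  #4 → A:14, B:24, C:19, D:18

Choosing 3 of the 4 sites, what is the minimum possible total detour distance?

Open {#1, #2, #3}.
  A→#1 3, B→#3 10, C→#2 6, D→#2 10  ⇒ total 29.
Compare {#2, #3, #4}: total 31.
Compare {#1, #2, #4}: total 37.
No size-3 selection does better; minimum is 29.

29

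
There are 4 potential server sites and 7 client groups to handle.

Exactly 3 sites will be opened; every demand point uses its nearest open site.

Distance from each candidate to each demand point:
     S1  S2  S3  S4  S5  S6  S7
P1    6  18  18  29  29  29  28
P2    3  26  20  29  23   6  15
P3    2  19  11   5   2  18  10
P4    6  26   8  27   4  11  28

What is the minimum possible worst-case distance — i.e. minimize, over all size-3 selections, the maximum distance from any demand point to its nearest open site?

Open {P1, P2, P3}.
  Farthest demand point is S2 at distance 18 (to P1); all others are ≤ 18.
With {P1, P3, P4} the worst case is 18.
With {P2, P3, P4} the worst case is 19.
No size-3 selection achieves below 18.

18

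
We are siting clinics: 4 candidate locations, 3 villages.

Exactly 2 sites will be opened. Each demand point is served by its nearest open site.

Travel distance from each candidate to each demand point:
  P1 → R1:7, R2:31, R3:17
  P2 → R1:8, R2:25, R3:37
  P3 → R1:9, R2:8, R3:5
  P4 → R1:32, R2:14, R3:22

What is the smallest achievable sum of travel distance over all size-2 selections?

Open {P1, P3}.
  R1→P1 7, R2→P3 8, R3→P3 5  ⇒ total 20.
Compare {P2, P3}: total 21.
Compare {P3, P4}: total 22.
No size-2 selection does better; minimum is 20.

20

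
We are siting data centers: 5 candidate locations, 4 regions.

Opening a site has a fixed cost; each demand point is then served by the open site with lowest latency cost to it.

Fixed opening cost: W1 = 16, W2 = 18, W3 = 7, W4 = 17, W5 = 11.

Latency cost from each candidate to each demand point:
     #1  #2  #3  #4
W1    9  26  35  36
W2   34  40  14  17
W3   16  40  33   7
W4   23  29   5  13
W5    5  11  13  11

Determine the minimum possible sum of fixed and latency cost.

Open {W5}: assign each demand point to its cheapest open site.
  #1→W5 5, #2→W5 11, #3→W5 13, #4→W5 11
  latency cost 40, fixed 11 → total 51.
Compare {W3, W5}: latency cost 36 + fixed 18 = 54.
Compare {W4, W5}: latency cost 32 + fixed 28 = 60.
Compare {W3, W4, W5}: latency cost 28 + fixed 35 = 63.
All other subsets cost ≥ 54. Minimum total cost: 51.

51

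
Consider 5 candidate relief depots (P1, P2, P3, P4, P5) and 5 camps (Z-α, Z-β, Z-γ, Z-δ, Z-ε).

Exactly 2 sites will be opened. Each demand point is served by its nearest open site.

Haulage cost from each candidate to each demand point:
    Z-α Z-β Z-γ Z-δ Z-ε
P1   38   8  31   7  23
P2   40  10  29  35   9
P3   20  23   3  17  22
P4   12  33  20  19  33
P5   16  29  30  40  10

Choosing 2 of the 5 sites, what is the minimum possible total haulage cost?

Open {P2, P3}.
  Z-α→P3 20, Z-β→P2 10, Z-γ→P3 3, Z-δ→P3 17, Z-ε→P2 9  ⇒ total 59.
Compare {P1, P3}: total 60.
Compare {P3, P5}: total 69.
No size-2 selection does better; minimum is 59.

59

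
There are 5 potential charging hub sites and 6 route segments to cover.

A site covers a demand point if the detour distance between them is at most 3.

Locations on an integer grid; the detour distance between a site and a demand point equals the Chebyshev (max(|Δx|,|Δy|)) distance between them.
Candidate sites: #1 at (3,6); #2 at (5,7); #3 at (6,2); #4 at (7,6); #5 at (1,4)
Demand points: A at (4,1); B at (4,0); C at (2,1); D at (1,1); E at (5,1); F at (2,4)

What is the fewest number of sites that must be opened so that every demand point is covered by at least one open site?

Coverage sets (demand points within 3 of each site):
  #1: {F}
  #2: {F}
  #3: {A, B, E}
  #4: {}
  #5: {A, C, D, F}
No single site covers all 6 demand points.
But {#3, #5} covers everything, so the minimum is 2.

2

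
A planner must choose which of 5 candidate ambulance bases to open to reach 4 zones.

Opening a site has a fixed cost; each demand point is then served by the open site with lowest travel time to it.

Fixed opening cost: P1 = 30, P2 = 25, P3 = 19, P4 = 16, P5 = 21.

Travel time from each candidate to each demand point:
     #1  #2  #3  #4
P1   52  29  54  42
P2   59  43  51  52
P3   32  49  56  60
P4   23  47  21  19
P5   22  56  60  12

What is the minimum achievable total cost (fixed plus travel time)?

Open {P4}: assign each demand point to its cheapest open site.
  #1→P4 23, #2→P4 47, #3→P4 21, #4→P4 19
  travel time 110, fixed 16 → total 126.
Compare {P1, P4}: travel time 92 + fixed 46 = 138.
Compare {P4, P5}: travel time 102 + fixed 37 = 139.
Compare {P3, P4}: travel time 110 + fixed 35 = 145.
All other subsets cost ≥ 138. Minimum total cost: 126.

126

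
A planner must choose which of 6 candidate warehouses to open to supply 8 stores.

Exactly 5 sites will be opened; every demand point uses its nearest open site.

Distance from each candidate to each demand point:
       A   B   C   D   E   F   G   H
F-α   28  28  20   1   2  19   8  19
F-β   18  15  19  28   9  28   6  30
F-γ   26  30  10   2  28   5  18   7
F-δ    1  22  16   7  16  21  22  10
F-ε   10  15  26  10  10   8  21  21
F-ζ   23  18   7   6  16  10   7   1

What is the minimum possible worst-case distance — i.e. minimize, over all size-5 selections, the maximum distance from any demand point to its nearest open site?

Open {F-α, F-β, F-γ, F-δ, F-ε}.
  Farthest demand point is B at distance 15 (to F-β); all others are ≤ 15.
With {F-α, F-β, F-γ, F-δ, F-ζ} the worst case is 15.
With {F-α, F-β, F-γ, F-ε, F-ζ} the worst case is 15.
No size-5 selection achieves below 15.

15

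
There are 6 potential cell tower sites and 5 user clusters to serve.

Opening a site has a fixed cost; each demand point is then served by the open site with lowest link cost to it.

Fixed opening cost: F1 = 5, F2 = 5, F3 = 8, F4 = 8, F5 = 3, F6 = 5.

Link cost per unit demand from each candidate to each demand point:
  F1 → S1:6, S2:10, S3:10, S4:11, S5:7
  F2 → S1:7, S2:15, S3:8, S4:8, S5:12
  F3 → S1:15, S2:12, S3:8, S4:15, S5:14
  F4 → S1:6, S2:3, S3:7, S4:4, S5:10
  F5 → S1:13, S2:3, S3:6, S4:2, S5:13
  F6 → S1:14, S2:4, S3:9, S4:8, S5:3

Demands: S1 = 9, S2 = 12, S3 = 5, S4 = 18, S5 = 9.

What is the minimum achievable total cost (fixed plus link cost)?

Open {F1, F5, F6}: assign each demand point to its cheapest open site.
  S1→F1 9×6=54, S2→F5 12×3=36, S3→F5 5×6=30, S4→F5 18×2=36, S5→F6 9×3=27
  link cost 183, fixed 13 → total 196.
Compare {F4, F5, F6}: link cost 183 + fixed 16 = 199.
Compare {F1, F2, F5, F6}: link cost 183 + fixed 18 = 201.
Compare {F1, F3, F5, F6}: link cost 183 + fixed 21 = 204.
All other subsets cost ≥ 199. Minimum total cost: 196.

196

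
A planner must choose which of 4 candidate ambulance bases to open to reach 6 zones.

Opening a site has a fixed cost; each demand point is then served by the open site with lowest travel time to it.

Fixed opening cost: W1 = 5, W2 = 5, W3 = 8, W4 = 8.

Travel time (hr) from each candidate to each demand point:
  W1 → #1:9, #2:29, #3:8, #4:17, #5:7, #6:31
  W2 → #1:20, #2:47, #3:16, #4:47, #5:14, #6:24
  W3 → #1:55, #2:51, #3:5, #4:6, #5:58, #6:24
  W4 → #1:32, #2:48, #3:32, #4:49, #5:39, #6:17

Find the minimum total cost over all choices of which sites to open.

Open {W1, W3}: assign each demand point to its cheapest open site.
  #1→W1 9, #2→W1 29, #3→W3 5, #4→W3 6, #5→W1 7, #6→W3 24
  travel time 80, fixed 13 → total 93.
Compare {W1, W3, W4}: travel time 73 + fixed 21 = 94.
Compare {W1, W2, W3}: travel time 80 + fixed 18 = 98.
Compare {W1, W2, W3, W4}: travel time 73 + fixed 26 = 99.
All other subsets cost ≥ 94. Minimum total cost: 93.

93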